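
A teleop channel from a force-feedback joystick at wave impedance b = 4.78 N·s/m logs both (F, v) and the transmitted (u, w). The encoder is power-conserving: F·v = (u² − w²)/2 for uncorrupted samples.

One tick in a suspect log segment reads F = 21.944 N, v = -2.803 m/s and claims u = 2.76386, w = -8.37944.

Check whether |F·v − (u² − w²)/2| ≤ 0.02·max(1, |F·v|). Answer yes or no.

F·v = 21.944×(-2.803) = -61.50903 W.
(u² − w²)/2 = (7.63892 − 70.21501)/2 = -31.28805 W.
|Δ| = 30.22099;  2% of max(1, |F·v|) = 1.23018.

no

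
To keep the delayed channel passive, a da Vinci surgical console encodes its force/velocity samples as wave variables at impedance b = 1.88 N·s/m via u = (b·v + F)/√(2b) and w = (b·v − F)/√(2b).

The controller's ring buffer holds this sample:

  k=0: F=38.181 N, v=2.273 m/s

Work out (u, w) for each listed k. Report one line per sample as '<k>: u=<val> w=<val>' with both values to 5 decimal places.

0: u=21.89410 w=-17.48659

k=0: b·v=1.88×2.273=4.27324; √(2b)=1.93907; u=(4.27324+38.181)/1.93907=21.89410, w=(4.27324−38.181)/1.93907=-17.48659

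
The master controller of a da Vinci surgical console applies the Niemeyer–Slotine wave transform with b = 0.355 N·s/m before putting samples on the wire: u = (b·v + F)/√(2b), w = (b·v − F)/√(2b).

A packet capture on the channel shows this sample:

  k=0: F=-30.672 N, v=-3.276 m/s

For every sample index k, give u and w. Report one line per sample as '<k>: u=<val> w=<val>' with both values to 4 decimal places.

0: u=-37.7812 w=35.0208

k=0: b·v=0.355×(-3.276)=-1.1630; √(2b)=0.8426; u=(-1.1630+(-30.672))/0.8426=-37.7812, w=(-1.1630−(-30.672))/0.8426=35.0208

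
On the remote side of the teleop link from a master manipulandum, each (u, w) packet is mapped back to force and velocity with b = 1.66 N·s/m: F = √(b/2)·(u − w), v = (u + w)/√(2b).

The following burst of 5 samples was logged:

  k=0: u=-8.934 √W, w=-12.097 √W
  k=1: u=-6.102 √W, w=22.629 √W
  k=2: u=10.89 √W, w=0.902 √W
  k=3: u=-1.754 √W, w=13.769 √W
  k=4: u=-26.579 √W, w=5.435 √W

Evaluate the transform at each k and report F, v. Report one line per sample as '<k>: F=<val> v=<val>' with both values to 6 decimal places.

k=0: u−w=3.163000, u+w=-21.031000; √(b/2)=0.911043, √(2b)=1.822087; F=0.911043×3.163=2.881630, v=-21.031000/1.822087=-11.542261
k=1: u−w=-28.731000, u+w=16.527000; √(b/2)=0.911043, √(2b)=1.822087; F=0.911043×(-28.731)=-26.175187, v=16.527000/1.822087=9.070370
k=2: u−w=9.988000, u+w=11.792000; √(b/2)=0.911043, √(2b)=1.822087; F=0.911043×9.988=9.099501, v=11.792000/1.822087=6.471701
k=3: u−w=-15.523000, u+w=12.015000; √(b/2)=0.911043, √(2b)=1.822087; F=0.911043×(-15.523)=-14.142126, v=12.015000/1.822087=6.594088
k=4: u−w=-32.014000, u+w=-21.144000; √(b/2)=0.911043, √(2b)=1.822087; F=0.911043×(-32.014)=-29.166142, v=-21.144000/1.822087=-11.604278

0: F=2.881630 v=-11.542261
1: F=-26.175187 v=9.070370
2: F=9.099501 v=6.471701
3: F=-14.142126 v=6.594088
4: F=-29.166142 v=-11.604278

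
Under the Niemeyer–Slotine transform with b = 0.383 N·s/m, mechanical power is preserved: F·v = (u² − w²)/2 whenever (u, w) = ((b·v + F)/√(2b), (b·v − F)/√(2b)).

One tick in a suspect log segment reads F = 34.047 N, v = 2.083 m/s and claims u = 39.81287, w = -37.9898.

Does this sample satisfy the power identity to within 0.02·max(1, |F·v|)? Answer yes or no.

yes

F·v = 34.047×2.083 = 70.91990 W.
(u² − w²)/2 = (1585.06462 − 1443.22490)/2 = 70.91986 W.
|Δ| = 0.00004;  2% of max(1, |F·v|) = 1.41840.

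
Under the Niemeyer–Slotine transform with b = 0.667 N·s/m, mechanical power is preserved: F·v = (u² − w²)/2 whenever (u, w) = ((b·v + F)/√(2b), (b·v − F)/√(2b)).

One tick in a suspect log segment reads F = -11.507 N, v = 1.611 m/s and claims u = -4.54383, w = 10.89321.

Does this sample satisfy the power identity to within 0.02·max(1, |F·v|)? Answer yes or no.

no

F·v = (-11.507)×1.611 = -18.53778 W.
(u² − w²)/2 = (20.64639 − 118.66202)/2 = -49.00782 W.
|Δ| = 30.47004;  2% of max(1, |F·v|) = 0.37076.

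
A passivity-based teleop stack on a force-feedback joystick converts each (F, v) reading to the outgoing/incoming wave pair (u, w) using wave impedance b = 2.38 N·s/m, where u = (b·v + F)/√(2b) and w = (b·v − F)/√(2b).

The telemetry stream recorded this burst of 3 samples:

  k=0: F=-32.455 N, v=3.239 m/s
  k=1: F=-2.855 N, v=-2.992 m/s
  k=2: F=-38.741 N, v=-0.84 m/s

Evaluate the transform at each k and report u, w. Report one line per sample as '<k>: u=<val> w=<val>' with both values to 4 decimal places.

0: u=-11.3424 w=18.4091
1: u=-4.5725 w=-1.9553
2: u=-18.6732 w=16.8406

k=0: b·v=2.38×3.239=7.7088; √(2b)=2.1817; u=(7.7088+(-32.455))/2.1817=-11.3424, w=(7.7088−(-32.455))/2.1817=18.4091
k=1: b·v=2.38×(-2.992)=-7.1210; √(2b)=2.1817; u=(-7.1210+(-2.855))/2.1817=-4.5725, w=(-7.1210−(-2.855))/2.1817=-1.9553
k=2: b·v=2.38×(-0.84)=-1.9992; √(2b)=2.1817; u=(-1.9992+(-38.741))/2.1817=-18.6732, w=(-1.9992−(-38.741))/2.1817=16.8406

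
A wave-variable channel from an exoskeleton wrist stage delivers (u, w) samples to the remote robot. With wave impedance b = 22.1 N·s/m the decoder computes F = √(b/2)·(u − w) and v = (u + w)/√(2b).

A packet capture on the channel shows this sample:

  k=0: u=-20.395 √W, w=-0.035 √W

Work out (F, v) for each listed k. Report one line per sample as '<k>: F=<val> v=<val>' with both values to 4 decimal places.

0: F=-67.6798 v=-3.0730

k=0: u−w=-20.3600, u+w=-20.4300; √(b/2)=3.3242, √(2b)=6.6483; F=3.3242×(-20.36)=-67.6798, v=-20.4300/6.6483=-3.0730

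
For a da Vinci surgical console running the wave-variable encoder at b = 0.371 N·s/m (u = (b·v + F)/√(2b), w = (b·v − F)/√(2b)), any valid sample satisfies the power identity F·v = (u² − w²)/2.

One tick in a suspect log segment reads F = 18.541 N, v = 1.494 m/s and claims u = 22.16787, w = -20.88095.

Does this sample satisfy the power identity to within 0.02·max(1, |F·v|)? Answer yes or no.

yes

F·v = 18.541×1.494 = 27.7003 W.
(u² − w²)/2 = (491.4145 − 436.0141)/2 = 27.7002 W.
|Δ| = 0.0001;  2% of max(1, |F·v|) = 0.5540.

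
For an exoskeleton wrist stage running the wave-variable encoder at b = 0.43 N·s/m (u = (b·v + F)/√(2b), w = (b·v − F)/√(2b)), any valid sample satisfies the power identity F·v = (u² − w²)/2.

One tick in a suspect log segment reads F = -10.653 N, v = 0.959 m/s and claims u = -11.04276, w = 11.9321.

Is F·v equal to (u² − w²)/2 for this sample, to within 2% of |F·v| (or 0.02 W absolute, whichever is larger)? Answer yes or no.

yes

F·v = (-10.653)×0.959 = -10.21623 W.
(u² − w²)/2 = (121.94255 − 142.37501)/2 = -10.21623 W.
|Δ| = 0.00000;  2% of max(1, |F·v|) = 0.20432.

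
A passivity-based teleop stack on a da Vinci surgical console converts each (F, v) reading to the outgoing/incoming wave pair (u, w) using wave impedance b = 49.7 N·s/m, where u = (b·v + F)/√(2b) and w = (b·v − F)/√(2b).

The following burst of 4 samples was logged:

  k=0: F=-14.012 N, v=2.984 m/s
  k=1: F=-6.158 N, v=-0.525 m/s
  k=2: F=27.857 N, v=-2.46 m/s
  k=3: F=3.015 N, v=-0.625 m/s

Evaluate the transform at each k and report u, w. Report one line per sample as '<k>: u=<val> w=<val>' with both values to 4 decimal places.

k=0: b·v=49.7×2.984=148.3048; √(2b)=9.9700; u=(148.3048+(-14.012))/9.9700=13.4698, w=(148.3048−(-14.012))/9.9700=16.2806
k=1: b·v=49.7×(-0.525)=-26.0925; √(2b)=9.9700; u=(-26.0925+(-6.158))/9.9700=-3.2348, w=(-26.0925−(-6.158))/9.9700=-1.9995
k=2: b·v=49.7×(-2.46)=-122.2620; √(2b)=9.9700; u=(-122.2620+27.857)/9.9700=-9.4689, w=(-122.2620−27.857)/9.9700=-15.0571
k=3: b·v=49.7×(-0.625)=-31.0625; √(2b)=9.9700; u=(-31.0625+3.015)/9.9700=-2.8132, w=(-31.0625−3.015)/9.9700=-3.4180

0: u=13.4698 w=16.2806
1: u=-3.2348 w=-1.9995
2: u=-9.4689 w=-15.0571
3: u=-2.8132 w=-3.4180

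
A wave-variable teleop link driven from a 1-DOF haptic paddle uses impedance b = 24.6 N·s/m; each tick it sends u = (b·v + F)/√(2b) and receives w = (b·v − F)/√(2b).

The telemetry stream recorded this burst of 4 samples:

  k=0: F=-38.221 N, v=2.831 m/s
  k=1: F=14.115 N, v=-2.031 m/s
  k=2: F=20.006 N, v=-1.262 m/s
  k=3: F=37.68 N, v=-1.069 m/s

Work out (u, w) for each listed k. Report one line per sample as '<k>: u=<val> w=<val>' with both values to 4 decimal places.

0: u=4.4797 w=15.3777
1: u=-5.1107 w=-9.1353
2: u=-1.5738 w=-7.2782
3: u=1.6228 w=-9.1210

k=0: b·v=24.6×2.831=69.6426; √(2b)=7.0143; u=(69.6426+(-38.221))/7.0143=4.4797, w=(69.6426−(-38.221))/7.0143=15.3777
k=1: b·v=24.6×(-2.031)=-49.9626; √(2b)=7.0143; u=(-49.9626+14.115)/7.0143=-5.1107, w=(-49.9626−14.115)/7.0143=-9.1353
k=2: b·v=24.6×(-1.262)=-31.0452; √(2b)=7.0143; u=(-31.0452+20.006)/7.0143=-1.5738, w=(-31.0452−20.006)/7.0143=-7.2782
k=3: b·v=24.6×(-1.069)=-26.2974; √(2b)=7.0143; u=(-26.2974+37.68)/7.0143=1.6228, w=(-26.2974−37.68)/7.0143=-9.1210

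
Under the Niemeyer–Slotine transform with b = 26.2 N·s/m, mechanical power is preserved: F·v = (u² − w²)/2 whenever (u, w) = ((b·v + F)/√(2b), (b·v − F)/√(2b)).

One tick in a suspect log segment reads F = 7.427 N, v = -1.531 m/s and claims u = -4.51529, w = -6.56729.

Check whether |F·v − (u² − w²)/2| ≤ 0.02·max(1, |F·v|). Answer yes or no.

F·v = 7.427×(-1.531) = -11.3707 W.
(u² − w²)/2 = (20.3878 − 43.1293)/2 = -11.3707 W.
|Δ| = 0.0000;  2% of max(1, |F·v|) = 0.2274.

yes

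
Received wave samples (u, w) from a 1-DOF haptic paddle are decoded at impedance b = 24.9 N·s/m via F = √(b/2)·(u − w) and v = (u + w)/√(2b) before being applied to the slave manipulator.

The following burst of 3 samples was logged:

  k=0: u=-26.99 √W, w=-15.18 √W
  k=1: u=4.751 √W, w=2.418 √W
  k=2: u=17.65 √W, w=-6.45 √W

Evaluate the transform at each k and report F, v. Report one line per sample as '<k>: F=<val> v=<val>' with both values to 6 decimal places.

k=0: u−w=-11.810000, u+w=-42.170000; √(b/2)=3.528456, √(2b)=7.056912; F=3.528456×(-11.81)=-41.671062, v=-42.170000/7.056912=-5.975702
k=1: u−w=2.333000, u+w=7.169000; √(b/2)=3.528456, √(2b)=7.056912; F=3.528456×2.333=8.231887, v=7.169000/7.056912=1.015884
k=2: u−w=24.100000, u+w=11.200000; √(b/2)=3.528456, √(2b)=7.056912; F=3.528456×24.1=85.035784, v=11.200000/7.056912=1.587097

0: F=-41.671062 v=-5.975702
1: F=8.231887 v=1.015884
2: F=85.035784 v=1.587097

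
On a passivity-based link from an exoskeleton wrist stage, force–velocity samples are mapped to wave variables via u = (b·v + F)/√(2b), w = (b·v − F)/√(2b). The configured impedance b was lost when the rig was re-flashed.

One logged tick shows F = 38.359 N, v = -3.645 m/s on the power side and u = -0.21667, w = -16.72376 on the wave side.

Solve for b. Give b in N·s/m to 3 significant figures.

b = 10.8 N·s/m

u + w = -16.94043;  u + w = √(2b)·v, so √(2b) = -16.94043/(-3.645) = 4.64758.
b = (√(2b))²/2 = 21.60000/2 = 10.80000.
(Check via u − w = 2F/√(2b): u − w = 16.50709, 2F/√(2b) = 16.50708.)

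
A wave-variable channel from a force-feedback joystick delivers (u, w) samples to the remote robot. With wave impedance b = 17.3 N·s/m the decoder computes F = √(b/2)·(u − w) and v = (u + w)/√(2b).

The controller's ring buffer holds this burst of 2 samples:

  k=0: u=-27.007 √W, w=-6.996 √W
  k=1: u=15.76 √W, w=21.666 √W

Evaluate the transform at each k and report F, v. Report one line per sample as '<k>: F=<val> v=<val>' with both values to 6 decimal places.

k=0: u−w=-20.011000, u+w=-34.003000; √(b/2)=2.941088, √(2b)=5.882176; F=2.941088×(-20.011)=-58.854117, v=-34.003000/5.882176=-5.780683
k=1: u−w=-5.906000, u+w=37.426000; √(b/2)=2.941088, √(2b)=5.882176; F=2.941088×(-5.906)=-17.370067, v=37.426000/5.882176=6.362611

0: F=-58.854117 v=-5.780683
1: F=-17.370067 v=6.362611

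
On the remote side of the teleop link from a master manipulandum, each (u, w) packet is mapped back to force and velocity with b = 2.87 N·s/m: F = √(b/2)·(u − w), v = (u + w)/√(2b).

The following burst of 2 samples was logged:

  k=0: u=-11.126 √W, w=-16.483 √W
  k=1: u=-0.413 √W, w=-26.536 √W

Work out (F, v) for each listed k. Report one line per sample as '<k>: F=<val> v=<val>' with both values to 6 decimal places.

0: F=6.417230 v=-11.523774
1: F=31.293130 v=-11.248295

k=0: u−w=5.357000, u+w=-27.609000; √(b/2)=1.197915, √(2b)=2.395830; F=1.197915×5.357=6.417230, v=-27.609000/2.395830=-11.523774
k=1: u−w=26.123000, u+w=-26.949000; √(b/2)=1.197915, √(2b)=2.395830; F=1.197915×26.123=31.293130, v=-26.949000/2.395830=-11.248295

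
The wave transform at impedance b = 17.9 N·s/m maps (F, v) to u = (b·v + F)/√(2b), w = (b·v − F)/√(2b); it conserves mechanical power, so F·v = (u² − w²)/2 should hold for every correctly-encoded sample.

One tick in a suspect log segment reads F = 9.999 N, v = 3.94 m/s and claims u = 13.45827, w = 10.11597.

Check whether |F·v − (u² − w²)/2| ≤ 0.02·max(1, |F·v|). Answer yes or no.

yes

F·v = 9.999×3.94 = 39.3961 W.
(u² − w²)/2 = (181.1250 − 102.3328)/2 = 39.3961 W.
|Δ| = 0.0000;  2% of max(1, |F·v|) = 0.7879.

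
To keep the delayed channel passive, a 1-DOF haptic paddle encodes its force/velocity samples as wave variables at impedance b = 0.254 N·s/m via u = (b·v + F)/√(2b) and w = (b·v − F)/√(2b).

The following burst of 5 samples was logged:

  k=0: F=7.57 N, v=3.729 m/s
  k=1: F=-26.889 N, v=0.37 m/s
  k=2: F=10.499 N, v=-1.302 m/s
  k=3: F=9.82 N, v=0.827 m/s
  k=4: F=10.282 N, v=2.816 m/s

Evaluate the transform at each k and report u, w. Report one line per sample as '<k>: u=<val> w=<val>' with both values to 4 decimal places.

k=0: b·v=0.254×3.729=0.9472; √(2b)=0.7127; u=(0.9472+7.57)/0.7127=11.9499, w=(0.9472−7.57)/0.7127=-9.2921
k=1: b·v=0.254×0.37=0.0940; √(2b)=0.7127; u=(0.0940+(-26.889))/0.7127=-37.5943, w=(0.0940−(-26.889))/0.7127=37.8580
k=2: b·v=0.254×(-1.302)=-0.3307; √(2b)=0.7127; u=(-0.3307+10.499)/0.7127=14.2665, w=(-0.3307−10.499)/0.7127=-15.1944
k=3: b·v=0.254×0.827=0.2101; √(2b)=0.7127; u=(0.2101+9.82)/0.7127=14.0725, w=(0.2101−9.82)/0.7127=-13.4831
k=4: b·v=0.254×2.816=0.7153; √(2b)=0.7127; u=(0.7153+10.282)/0.7127=15.4295, w=(0.7153−10.282)/0.7127=-13.4225

0: u=11.9499 w=-9.2921
1: u=-37.5943 w=37.8580
2: u=14.2665 w=-15.1944
3: u=14.0725 w=-13.4831
4: u=15.4295 w=-13.4225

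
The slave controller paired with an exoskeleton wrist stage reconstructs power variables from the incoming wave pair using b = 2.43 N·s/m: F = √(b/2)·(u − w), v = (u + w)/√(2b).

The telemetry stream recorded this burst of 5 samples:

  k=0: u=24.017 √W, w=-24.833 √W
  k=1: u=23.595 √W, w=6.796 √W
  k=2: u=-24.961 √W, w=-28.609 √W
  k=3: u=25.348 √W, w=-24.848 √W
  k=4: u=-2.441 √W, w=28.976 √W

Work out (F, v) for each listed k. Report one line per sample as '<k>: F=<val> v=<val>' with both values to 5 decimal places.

k=0: u−w=48.85000, u+w=-0.81600; √(b/2)=1.10227, √(2b)=2.20454; F=1.10227×48.85=53.84591, v=-0.81600/2.20454=-0.37015
k=1: u−w=16.79900, u+w=30.39100; √(b/2)=1.10227, √(2b)=2.20454; F=1.10227×16.799=18.51704, v=30.39100/2.20454=13.78564
k=2: u−w=3.64800, u+w=-53.57000; √(b/2)=1.10227, √(2b)=2.20454; F=1.10227×3.648=4.02108, v=-53.57000/2.20454=-24.29985
k=3: u−w=50.19600, u+w=0.50000; √(b/2)=1.10227, √(2b)=2.20454; F=1.10227×50.196=55.32956, v=0.50000/2.20454=0.22680
k=4: u−w=-31.41700, u+w=26.53500; √(b/2)=1.10227, √(2b)=2.20454; F=1.10227×(-31.417)=-34.63003, v=26.53500/2.20454=12.03652

0: F=53.84591 v=-0.37015
1: F=18.51704 v=13.78564
2: F=4.02108 v=-24.29985
3: F=55.32956 v=0.22680
4: F=-34.63003 v=12.03652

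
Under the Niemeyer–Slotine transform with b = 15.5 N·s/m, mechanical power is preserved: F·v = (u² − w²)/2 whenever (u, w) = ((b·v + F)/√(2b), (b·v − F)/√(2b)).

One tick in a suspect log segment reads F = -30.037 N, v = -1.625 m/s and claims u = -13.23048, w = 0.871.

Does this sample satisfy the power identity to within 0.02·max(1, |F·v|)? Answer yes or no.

F·v = (-30.037)×(-1.625) = 48.8101 W.
(u² − w²)/2 = (175.0456 − 0.7586)/2 = 87.1435 W.
|Δ| = 38.3334;  2% of max(1, |F·v|) = 0.9762.

no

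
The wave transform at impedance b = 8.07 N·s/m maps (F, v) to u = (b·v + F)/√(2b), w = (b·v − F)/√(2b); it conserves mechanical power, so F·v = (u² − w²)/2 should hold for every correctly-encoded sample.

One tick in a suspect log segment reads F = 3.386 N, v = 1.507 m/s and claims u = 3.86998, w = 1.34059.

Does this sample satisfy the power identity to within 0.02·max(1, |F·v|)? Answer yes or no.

F·v = 3.386×1.507 = 5.10270 W.
(u² − w²)/2 = (14.97675 − 1.79718)/2 = 6.58978 W.
|Δ| = 1.48708;  2% of max(1, |F·v|) = 0.10205.

no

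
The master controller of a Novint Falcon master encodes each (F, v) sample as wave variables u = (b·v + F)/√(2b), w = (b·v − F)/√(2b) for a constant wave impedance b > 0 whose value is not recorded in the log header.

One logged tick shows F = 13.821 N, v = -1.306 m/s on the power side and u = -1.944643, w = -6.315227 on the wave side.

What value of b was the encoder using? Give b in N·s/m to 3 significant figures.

u + w = -8.259870;  u + w = √(2b)·v, so √(2b) = -8.259870/(-1.306) = 6.324556.
b = (√(2b))²/2 = 40.000007/2 = 20.000004.
(Check via u − w = 2F/√(2b): u − w = 4.370584, 2F/√(2b) = 4.370584.)

b = 20 N·s/m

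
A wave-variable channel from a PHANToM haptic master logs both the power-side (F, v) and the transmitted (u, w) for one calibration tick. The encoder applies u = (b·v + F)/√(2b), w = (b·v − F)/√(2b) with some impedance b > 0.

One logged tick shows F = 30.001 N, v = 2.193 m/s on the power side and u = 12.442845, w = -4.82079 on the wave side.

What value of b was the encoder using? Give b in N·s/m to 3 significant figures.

b = 6.04 N·s/m

u + w = 7.622055;  u + w = √(2b)·v, so √(2b) = 7.622055/2.193 = 3.475629.
b = (√(2b))²/2 = 12.079999/2 = 6.039999.
(Check via u − w = 2F/√(2b): u − w = 17.263635, 2F/√(2b) = 17.263636.)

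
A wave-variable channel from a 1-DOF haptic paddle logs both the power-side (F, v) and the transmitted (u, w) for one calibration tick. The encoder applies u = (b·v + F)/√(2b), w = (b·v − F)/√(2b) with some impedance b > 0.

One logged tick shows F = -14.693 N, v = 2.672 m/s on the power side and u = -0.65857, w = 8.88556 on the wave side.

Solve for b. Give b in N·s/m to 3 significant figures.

u + w = 8.2270;  u + w = √(2b)·v, so √(2b) = 8.2270/2.672 = 3.0790.
b = (√(2b))²/2 = 9.4800/2 = 4.7400.
(Check via u − w = 2F/√(2b): u − w = -9.5441, 2F/√(2b) = -9.5441.)

b = 4.74 N·s/m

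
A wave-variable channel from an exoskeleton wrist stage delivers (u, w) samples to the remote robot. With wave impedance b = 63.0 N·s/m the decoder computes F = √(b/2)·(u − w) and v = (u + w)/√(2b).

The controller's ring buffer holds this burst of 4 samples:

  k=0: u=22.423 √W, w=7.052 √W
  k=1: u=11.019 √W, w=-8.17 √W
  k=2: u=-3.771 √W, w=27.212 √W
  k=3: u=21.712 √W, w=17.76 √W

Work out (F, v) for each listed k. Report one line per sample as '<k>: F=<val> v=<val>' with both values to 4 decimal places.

0: F=86.2695 v=2.6258
1: F=107.6980 v=0.2538
2: F=-173.8917 v=2.0883
3: F=22.1805 v=3.5164

k=0: u−w=15.3710, u+w=29.4750; √(b/2)=5.6125, √(2b)=11.2250; F=5.6125×15.371=86.2695, v=29.4750/11.2250=2.6258
k=1: u−w=19.1890, u+w=2.8490; √(b/2)=5.6125, √(2b)=11.2250; F=5.6125×19.189=107.6980, v=2.8490/11.2250=0.2538
k=2: u−w=-30.9830, u+w=23.4410; √(b/2)=5.6125, √(2b)=11.2250; F=5.6125×(-30.983)=-173.8917, v=23.4410/11.2250=2.0883
k=3: u−w=3.9520, u+w=39.4720; √(b/2)=5.6125, √(2b)=11.2250; F=5.6125×3.952=22.1805, v=39.4720/11.2250=3.5164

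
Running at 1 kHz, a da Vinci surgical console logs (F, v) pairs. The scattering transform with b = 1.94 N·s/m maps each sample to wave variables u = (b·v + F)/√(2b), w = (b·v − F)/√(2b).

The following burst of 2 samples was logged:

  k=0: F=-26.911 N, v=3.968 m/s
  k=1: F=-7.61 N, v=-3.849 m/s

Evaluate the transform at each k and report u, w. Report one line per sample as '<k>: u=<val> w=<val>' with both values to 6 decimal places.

k=0: b·v=1.94×3.968=7.697920; √(2b)=1.969772; u=(7.697920+(-26.911))/1.969772=-9.753964, w=(7.697920−(-26.911))/1.969772=17.570017
k=1: b·v=1.94×(-3.849)=-7.467060; √(2b)=1.969772; u=(-7.467060+(-7.61))/1.969772=-7.654218, w=(-7.467060−(-7.61))/1.969772=0.072567

0: u=-9.753964 w=17.570017
1: u=-7.654218 w=0.072567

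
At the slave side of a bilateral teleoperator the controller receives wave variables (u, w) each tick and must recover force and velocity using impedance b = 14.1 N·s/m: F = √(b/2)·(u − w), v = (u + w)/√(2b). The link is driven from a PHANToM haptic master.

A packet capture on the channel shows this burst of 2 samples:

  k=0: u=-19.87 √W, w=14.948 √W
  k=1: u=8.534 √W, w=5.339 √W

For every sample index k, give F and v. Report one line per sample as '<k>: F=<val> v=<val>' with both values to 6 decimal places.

k=0: u−w=-34.818000, u+w=-4.922000; √(b/2)=2.655184, √(2b)=5.310367; F=2.655184×(-34.818)=-92.448183, v=-4.922000/5.310367=-0.926866
k=1: u−w=3.195000, u+w=13.873000; √(b/2)=2.655184, √(2b)=5.310367; F=2.655184×3.195=8.483312, v=13.873000/5.310367=2.612437

0: F=-92.448183 v=-0.926866
1: F=8.483312 v=2.612437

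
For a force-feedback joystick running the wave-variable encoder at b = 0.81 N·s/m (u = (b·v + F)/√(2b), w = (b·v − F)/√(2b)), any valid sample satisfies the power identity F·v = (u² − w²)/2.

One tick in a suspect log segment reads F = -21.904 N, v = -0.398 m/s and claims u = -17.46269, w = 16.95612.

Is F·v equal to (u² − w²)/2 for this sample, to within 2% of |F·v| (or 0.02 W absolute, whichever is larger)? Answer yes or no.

yes

F·v = (-21.904)×(-0.398) = 8.71779 W.
(u² − w²)/2 = (304.94554 − 287.51001)/2 = 8.71777 W.
|Δ| = 0.00002;  2% of max(1, |F·v|) = 0.17436.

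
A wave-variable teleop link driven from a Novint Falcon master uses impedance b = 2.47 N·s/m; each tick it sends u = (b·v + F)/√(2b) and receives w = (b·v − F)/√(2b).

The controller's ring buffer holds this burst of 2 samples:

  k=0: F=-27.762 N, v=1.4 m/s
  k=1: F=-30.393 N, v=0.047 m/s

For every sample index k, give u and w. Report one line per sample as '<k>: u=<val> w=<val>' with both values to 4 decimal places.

k=0: b·v=2.47×1.4=3.4580; √(2b)=2.2226; u=(3.4580+(-27.762))/2.2226=-10.9349, w=(3.4580−(-27.762))/2.2226=14.0465
k=1: b·v=2.47×0.047=0.1161; √(2b)=2.2226; u=(0.1161+(-30.393))/2.2226=-13.6222, w=(0.1161−(-30.393))/2.2226=13.7267

0: u=-10.9349 w=14.0465
1: u=-13.6222 w=13.7267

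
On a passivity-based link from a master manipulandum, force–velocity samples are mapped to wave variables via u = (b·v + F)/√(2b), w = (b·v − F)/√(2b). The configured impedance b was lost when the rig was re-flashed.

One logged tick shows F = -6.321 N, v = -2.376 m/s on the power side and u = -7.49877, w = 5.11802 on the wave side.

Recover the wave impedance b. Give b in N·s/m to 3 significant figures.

u + w = -2.38075;  u + w = √(2b)·v, so √(2b) = -2.38075/(-2.376) = 1.00200.
b = (√(2b))²/2 = 1.00400/2 = 0.50200.
(Check via u − w = 2F/√(2b): u − w = -12.61679, 2F/√(2b) = -12.61678.)

b = 0.502 N·s/m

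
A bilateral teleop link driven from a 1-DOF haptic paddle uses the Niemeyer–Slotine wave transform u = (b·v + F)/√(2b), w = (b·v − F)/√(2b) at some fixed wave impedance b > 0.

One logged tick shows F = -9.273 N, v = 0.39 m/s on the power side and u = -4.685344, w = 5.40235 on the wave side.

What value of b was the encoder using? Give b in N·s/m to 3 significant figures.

b = 1.69 N·s/m

u + w = 0.717006;  u + w = √(2b)·v, so √(2b) = 0.717006/0.39 = 1.838477.
b = (√(2b))²/2 = 3.379997/2 = 1.689999.
(Check via u − w = 2F/√(2b): u − w = -10.087694, 2F/√(2b) = -10.087698.)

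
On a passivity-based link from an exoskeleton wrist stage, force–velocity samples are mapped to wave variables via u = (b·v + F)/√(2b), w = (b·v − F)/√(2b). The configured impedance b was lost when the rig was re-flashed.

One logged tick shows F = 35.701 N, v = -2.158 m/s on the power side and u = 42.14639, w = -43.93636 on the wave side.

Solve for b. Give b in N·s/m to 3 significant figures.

u + w = -1.78997;  u + w = √(2b)·v, so √(2b) = -1.78997/(-2.158) = 0.82946.
b = (√(2b))²/2 = 0.68800/2 = 0.34400.
(Check via u − w = 2F/√(2b): u − w = 86.08275, 2F/√(2b) = 86.08274.)

b = 0.344 N·s/m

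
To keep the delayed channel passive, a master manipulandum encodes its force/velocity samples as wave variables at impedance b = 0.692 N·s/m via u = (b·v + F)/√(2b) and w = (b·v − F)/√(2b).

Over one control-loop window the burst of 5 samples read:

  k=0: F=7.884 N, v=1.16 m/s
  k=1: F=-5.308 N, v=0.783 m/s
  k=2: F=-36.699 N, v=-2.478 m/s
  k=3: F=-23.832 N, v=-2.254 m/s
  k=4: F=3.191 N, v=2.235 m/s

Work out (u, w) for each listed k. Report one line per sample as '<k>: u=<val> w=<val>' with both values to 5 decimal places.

0: u=7.38393 w=-6.01927
1: u=-4.05136 w=4.97251
2: u=-32.65269 w=29.73748
3: u=-21.58365 w=18.93197
4: u=4.02710 w=-1.39776

k=0: b·v=0.692×1.16=0.80272; √(2b)=1.17644; u=(0.80272+7.884)/1.17644=7.38393, w=(0.80272−7.884)/1.17644=-6.01927
k=1: b·v=0.692×0.783=0.54184; √(2b)=1.17644; u=(0.54184+(-5.308))/1.17644=-4.05136, w=(0.54184−(-5.308))/1.17644=4.97251
k=2: b·v=0.692×(-2.478)=-1.71478; √(2b)=1.17644; u=(-1.71478+(-36.699))/1.17644=-32.65269, w=(-1.71478−(-36.699))/1.17644=29.73748
k=3: b·v=0.692×(-2.254)=-1.55977; √(2b)=1.17644; u=(-1.55977+(-23.832))/1.17644=-21.58365, w=(-1.55977−(-23.832))/1.17644=18.93197
k=4: b·v=0.692×2.235=1.54662; √(2b)=1.17644; u=(1.54662+3.191)/1.17644=4.02710, w=(1.54662−3.191)/1.17644=-1.39776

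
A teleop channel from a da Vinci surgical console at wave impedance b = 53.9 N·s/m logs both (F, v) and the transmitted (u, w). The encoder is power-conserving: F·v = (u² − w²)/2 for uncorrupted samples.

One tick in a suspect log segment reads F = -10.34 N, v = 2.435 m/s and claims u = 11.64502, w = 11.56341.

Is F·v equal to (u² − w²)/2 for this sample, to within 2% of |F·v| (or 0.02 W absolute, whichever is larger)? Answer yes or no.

no

F·v = (-10.34)×2.435 = -25.1779 W.
(u² − w²)/2 = (135.6065 − 133.7125)/2 = 0.9470 W.
|Δ| = 26.1249;  2% of max(1, |F·v|) = 0.5036.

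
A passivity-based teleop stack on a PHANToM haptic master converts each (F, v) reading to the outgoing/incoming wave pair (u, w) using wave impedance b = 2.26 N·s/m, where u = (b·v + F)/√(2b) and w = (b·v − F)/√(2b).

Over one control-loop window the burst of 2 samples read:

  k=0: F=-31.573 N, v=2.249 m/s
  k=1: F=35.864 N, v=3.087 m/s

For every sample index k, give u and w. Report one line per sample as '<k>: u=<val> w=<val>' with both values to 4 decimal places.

0: u=-12.4600 w=17.2414
1: u=20.1505 w=-13.5875

k=0: b·v=2.26×2.249=5.0827; √(2b)=2.1260; u=(5.0827+(-31.573))/2.1260=-12.4600, w=(5.0827−(-31.573))/2.1260=17.2414
k=1: b·v=2.26×3.087=6.9766; √(2b)=2.1260; u=(6.9766+35.864)/2.1260=20.1505, w=(6.9766−35.864)/2.1260=-13.5875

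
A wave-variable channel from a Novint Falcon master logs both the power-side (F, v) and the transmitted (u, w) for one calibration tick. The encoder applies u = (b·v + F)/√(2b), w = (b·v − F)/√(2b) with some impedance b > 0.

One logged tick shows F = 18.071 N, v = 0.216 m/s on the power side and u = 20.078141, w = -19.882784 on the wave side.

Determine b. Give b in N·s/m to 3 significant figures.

u + w = 0.195357;  u + w = √(2b)·v, so √(2b) = 0.195357/0.216 = 0.904431.
b = (√(2b))²/2 = 0.817995/2 = 0.408997.
(Check via u − w = 2F/√(2b): u − w = 39.960925, 2F/√(2b) = 39.961056.)

b = 0.409 N·s/m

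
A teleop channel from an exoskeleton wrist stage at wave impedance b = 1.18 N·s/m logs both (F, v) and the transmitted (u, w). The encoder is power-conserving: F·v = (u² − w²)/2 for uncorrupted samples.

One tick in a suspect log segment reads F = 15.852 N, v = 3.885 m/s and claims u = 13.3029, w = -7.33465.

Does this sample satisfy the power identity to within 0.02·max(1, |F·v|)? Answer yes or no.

yes

F·v = 15.852×3.885 = 61.58502 W.
(u² − w²)/2 = (176.96715 − 53.79709)/2 = 61.58503 W.
|Δ| = 0.00001;  2% of max(1, |F·v|) = 1.23170.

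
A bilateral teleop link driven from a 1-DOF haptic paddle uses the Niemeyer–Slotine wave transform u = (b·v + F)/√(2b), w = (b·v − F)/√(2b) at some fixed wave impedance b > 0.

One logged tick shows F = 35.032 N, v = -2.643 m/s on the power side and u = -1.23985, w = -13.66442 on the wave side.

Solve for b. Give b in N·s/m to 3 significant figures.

u + w = -14.90427;  u + w = √(2b)·v, so √(2b) = -14.90427/(-2.643) = 5.63915.
b = (√(2b))²/2 = 31.80000/2 = 15.90000.
(Check via u − w = 2F/√(2b): u − w = 12.42457, 2F/√(2b) = 12.42457.)

b = 15.9 N·s/m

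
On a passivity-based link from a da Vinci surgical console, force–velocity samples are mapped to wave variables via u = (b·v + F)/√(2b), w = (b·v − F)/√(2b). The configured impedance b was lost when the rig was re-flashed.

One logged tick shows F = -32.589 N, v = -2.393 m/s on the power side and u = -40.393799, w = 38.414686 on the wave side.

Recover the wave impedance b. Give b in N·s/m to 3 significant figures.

u + w = -1.979113;  u + w = √(2b)·v, so √(2b) = -1.979113/(-2.393) = 0.827043.
b = (√(2b))²/2 = 0.684000/2 = 0.342000.
(Check via u − w = 2F/√(2b): u − w = -78.808485, 2F/√(2b) = -78.808514.)

b = 0.342 N·s/m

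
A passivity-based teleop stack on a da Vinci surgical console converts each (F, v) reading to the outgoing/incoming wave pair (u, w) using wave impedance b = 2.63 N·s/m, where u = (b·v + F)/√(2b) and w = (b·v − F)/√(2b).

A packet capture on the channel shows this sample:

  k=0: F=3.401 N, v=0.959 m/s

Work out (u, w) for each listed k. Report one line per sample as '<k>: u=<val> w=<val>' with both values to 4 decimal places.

0: u=2.5826 w=-0.3832

k=0: b·v=2.63×0.959=2.5222; √(2b)=2.2935; u=(2.5222+3.401)/2.2935=2.5826, w=(2.5222−3.401)/2.2935=-0.3832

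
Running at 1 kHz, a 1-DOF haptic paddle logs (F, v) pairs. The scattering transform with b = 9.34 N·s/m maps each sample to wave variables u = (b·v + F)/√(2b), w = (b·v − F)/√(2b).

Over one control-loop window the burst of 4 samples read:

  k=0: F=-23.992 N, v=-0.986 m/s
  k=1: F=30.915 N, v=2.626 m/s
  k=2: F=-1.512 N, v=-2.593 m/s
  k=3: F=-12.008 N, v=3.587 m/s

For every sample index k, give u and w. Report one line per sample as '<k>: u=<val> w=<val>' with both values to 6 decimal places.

0: u=-7.681851 w=3.420323
1: u=12.827712 w=-1.478044
2: u=-5.953355 w=-5.253685
3: u=4.973253 w=10.529892

k=0: b·v=9.34×(-0.986)=-9.209240; √(2b)=4.322037; u=(-9.209240+(-23.992))/4.322037=-7.681851, w=(-9.209240−(-23.992))/4.322037=3.420323
k=1: b·v=9.34×2.626=24.526840; √(2b)=4.322037; u=(24.526840+30.915)/4.322037=12.827712, w=(24.526840−30.915)/4.322037=-1.478044
k=2: b·v=9.34×(-2.593)=-24.218620; √(2b)=4.322037; u=(-24.218620+(-1.512))/4.322037=-5.953355, w=(-24.218620−(-1.512))/4.322037=-5.253685
k=3: b·v=9.34×3.587=33.502580; √(2b)=4.322037; u=(33.502580+(-12.008))/4.322037=4.973253, w=(33.502580−(-12.008))/4.322037=10.529892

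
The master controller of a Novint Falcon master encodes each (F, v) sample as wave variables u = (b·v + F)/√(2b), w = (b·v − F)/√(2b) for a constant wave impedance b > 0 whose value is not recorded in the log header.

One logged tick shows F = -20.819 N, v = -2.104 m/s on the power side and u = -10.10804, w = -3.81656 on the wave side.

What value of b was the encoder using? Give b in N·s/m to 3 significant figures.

b = 21.9 N·s/m

u + w = -13.92460;  u + w = √(2b)·v, so √(2b) = -13.92460/(-2.104) = 6.61816.
b = (√(2b))²/2 = 43.79999/2 = 21.89999.
(Check via u − w = 2F/√(2b): u − w = -6.29148, 2F/√(2b) = -6.29148.)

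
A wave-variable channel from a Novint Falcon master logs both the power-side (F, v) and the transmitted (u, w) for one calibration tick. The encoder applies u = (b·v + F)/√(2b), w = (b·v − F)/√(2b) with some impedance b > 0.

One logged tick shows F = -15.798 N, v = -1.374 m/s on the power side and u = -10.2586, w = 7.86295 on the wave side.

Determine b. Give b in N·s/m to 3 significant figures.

b = 1.52 N·s/m

u + w = -2.39565;  u + w = √(2b)·v, so √(2b) = -2.39565/(-1.374) = 1.74356.
b = (√(2b))²/2 = 3.04000/2 = 1.52000.
(Check via u − w = 2F/√(2b): u − w = -18.12155, 2F/√(2b) = -18.12156.)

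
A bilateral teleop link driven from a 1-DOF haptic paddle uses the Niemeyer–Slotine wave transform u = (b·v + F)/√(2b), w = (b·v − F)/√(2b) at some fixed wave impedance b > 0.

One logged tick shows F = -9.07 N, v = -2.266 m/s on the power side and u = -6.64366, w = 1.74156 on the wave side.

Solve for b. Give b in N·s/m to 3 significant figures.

u + w = -4.90210;  u + w = √(2b)·v, so √(2b) = -4.90210/(-2.266) = 2.16333.
b = (√(2b))²/2 = 4.67999/2 = 2.33999.
(Check via u − w = 2F/√(2b): u − w = -8.38522, 2F/√(2b) = -8.38523.)

b = 2.34 N·s/m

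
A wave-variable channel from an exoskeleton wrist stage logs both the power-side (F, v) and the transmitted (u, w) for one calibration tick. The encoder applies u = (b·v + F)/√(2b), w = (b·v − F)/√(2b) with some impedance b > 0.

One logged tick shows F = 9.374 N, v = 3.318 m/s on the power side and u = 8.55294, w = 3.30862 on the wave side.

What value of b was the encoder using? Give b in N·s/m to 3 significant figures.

b = 6.39 N·s/m

u + w = 11.86156;  u + w = √(2b)·v, so √(2b) = 11.86156/3.318 = 3.57491.
b = (√(2b))²/2 = 12.78000/2 = 6.39000.
(Check via u − w = 2F/√(2b): u − w = 5.24432, 2F/√(2b) = 5.24432.)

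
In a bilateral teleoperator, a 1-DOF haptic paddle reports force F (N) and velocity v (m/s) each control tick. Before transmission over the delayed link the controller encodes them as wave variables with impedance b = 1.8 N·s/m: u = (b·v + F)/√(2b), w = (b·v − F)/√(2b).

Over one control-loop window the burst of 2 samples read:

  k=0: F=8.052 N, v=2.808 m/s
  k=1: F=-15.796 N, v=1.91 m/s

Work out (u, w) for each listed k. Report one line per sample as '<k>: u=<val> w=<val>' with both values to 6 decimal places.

k=0: b·v=1.8×2.808=5.054400; √(2b)=1.897367; u=(5.054400+8.052)/1.897367=6.907679, w=(5.054400−8.052)/1.897367=-1.579874
k=1: b·v=1.8×1.91=3.438000; √(2b)=1.897367; u=(3.438000+(-15.796))/1.897367=-6.513238, w=(3.438000−(-15.796))/1.897367=10.137208

0: u=6.907679 w=-1.579874
1: u=-6.513238 w=10.137208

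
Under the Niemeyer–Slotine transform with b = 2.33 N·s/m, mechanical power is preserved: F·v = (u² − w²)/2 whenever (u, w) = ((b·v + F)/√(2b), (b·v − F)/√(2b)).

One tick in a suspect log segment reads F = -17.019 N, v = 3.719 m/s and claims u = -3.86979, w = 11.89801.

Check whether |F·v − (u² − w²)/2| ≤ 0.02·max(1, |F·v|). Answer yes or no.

F·v = (-17.019)×3.719 = -63.29366 W.
(u² − w²)/2 = (14.97527 − 141.56264)/2 = -63.29368 W.
|Δ| = 0.00002;  2% of max(1, |F·v|) = 1.26587.

yes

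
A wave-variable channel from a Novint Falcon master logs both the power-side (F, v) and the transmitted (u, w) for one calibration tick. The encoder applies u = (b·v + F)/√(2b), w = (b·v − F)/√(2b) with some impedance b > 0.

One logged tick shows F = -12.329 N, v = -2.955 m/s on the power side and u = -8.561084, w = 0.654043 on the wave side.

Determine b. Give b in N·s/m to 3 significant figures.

b = 3.58 N·s/m

u + w = -7.907041;  u + w = √(2b)·v, so √(2b) = -7.907041/(-2.955) = 2.675818.
b = (√(2b))²/2 = 7.160000/2 = 3.580000.
(Check via u − w = 2F/√(2b): u − w = -9.215127, 2F/√(2b) = -9.215127.)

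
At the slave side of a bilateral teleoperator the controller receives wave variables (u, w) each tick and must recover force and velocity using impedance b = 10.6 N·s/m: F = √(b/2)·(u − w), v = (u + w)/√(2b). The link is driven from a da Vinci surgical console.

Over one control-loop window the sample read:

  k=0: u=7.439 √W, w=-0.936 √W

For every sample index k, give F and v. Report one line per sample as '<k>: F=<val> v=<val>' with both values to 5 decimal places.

k=0: u−w=8.37500, u+w=6.50300; √(b/2)=2.30217, √(2b)=4.60435; F=2.30217×8.375=19.28070, v=6.50300/4.60435=1.41236

0: F=19.28070 v=1.41236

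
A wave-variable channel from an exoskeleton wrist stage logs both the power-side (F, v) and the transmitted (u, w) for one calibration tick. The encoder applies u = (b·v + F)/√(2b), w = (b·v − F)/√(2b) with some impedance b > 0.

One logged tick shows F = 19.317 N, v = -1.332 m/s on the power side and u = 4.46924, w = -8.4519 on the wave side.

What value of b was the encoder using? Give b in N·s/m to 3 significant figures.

b = 4.47 N·s/m

u + w = -3.98266;  u + w = √(2b)·v, so √(2b) = -3.98266/(-1.332) = 2.98998.
b = (√(2b))²/2 = 8.94001/2 = 4.47001.
(Check via u − w = 2F/√(2b): u − w = 12.92114, 2F/√(2b) = 12.92114.)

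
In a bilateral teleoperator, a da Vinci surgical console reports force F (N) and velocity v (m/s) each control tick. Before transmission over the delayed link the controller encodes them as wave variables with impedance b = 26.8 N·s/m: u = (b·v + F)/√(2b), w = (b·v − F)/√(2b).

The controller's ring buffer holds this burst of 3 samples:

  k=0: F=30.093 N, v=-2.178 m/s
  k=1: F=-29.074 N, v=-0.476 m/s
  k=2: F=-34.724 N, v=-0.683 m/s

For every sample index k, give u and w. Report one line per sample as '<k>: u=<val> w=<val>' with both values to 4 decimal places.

0: u=-3.8624 w=-12.0832
1: u=-5.7137 w=2.2288
2: u=-7.2431 w=2.2427

k=0: b·v=26.8×(-2.178)=-58.3704; √(2b)=7.3212; u=(-58.3704+30.093)/7.3212=-3.8624, w=(-58.3704−30.093)/7.3212=-12.0832
k=1: b·v=26.8×(-0.476)=-12.7568; √(2b)=7.3212; u=(-12.7568+(-29.074))/7.3212=-5.7137, w=(-12.7568−(-29.074))/7.3212=2.2288
k=2: b·v=26.8×(-0.683)=-18.3044; √(2b)=7.3212; u=(-18.3044+(-34.724))/7.3212=-7.2431, w=(-18.3044−(-34.724))/7.3212=2.2427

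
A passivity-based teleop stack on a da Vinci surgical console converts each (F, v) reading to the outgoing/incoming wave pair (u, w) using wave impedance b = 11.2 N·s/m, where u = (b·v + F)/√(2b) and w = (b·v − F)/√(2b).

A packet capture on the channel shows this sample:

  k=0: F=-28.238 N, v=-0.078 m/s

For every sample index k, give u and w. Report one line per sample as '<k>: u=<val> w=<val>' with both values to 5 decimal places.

k=0: b·v=11.2×(-0.078)=-0.87360; √(2b)=4.73286; u=(-0.87360+(-28.238))/4.73286=-6.15095, w=(-0.87360−(-28.238))/4.73286=5.78178

0: u=-6.15095 w=5.78178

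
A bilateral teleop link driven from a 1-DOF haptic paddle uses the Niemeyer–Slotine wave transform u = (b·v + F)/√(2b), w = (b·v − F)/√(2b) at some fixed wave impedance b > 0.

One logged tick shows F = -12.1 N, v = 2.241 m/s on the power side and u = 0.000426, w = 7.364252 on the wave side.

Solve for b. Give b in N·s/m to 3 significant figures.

u + w = 7.364678;  u + w = √(2b)·v, so √(2b) = 7.364678/2.241 = 3.286336.
b = (√(2b))²/2 = 10.800001/2 = 5.400001.
(Check via u − w = 2F/√(2b): u − w = -7.363826, 2F/√(2b) = -7.363825.)

b = 5.4 N·s/m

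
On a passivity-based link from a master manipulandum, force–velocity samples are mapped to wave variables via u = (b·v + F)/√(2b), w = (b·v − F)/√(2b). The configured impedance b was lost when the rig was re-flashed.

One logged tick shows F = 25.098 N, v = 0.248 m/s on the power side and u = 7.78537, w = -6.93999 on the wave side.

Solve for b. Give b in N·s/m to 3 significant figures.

b = 5.81 N·s/m

u + w = 0.84538;  u + w = √(2b)·v, so √(2b) = 0.84538/0.248 = 3.40879.
b = (√(2b))²/2 = 11.61985/2 = 5.80993.
(Check via u − w = 2F/√(2b): u − w = 14.72536, 2F/√(2b) = 14.72546.)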